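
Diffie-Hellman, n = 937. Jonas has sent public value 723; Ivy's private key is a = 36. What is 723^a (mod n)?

359

Shared key K = 723^36 mod 937.
723^1 ≡ 723 (mod 937)
723^2 = (723^1)^2 ≡ 723^2 = 522729 ≡ 820 (mod 937)
723^4 = (723^2)^2 ≡ 820^2 = 672400 ≡ 571 (mod 937)
723^8 = (723^4)^2 ≡ 571^2 = 326041 ≡ 902 (mod 937)
723^16 = (723^8)^2 ≡ 902^2 = 813604 ≡ 288 (mod 937)
723^32 = (723^16)^2 ≡ 288^2 = 82944 ≡ 488 (mod 937)
723^36 = 723^32 · 723^4 ≡ 488 · 571 ≡ 359 (mod 937).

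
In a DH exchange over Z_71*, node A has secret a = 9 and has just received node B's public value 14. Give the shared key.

66

Shared key K = 14^9 mod 71.
14^1 ≡ 14 (mod 71)
14^2 = (14^1)^2 ≡ 14^2 = 196 ≡ 54 (mod 71)
14^4 = (14^2)^2 ≡ 54^2 = 2916 ≡ 5 (mod 71)
14^8 = (14^4)^2 ≡ 5^2 = 25 ≡ 25 (mod 71)
14^9 = 14^8 · 14^1 ≡ 25 · 14 ≡ 66 (mod 71).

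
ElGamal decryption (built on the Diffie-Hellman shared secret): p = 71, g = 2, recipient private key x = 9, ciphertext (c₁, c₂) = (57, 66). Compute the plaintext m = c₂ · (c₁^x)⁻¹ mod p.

Shared mask s = c₁^x mod p = 57^9 mod 71.
57^1 ≡ 57 (mod 71)
57^2 = (57^1)^2 ≡ 57^2 = 3249 ≡ 54 (mod 71)
57^4 = (57^2)^2 ≡ 54^2 = 2916 ≡ 5 (mod 71)
57^8 = (57^4)^2 ≡ 5^2 = 25 ≡ 25 (mod 71)
57^9 = 57^8 · 57^1 ≡ 25 · 57 ≡ 5 (mod 71).
So s = 5; s⁻¹ ≡ 57 (mod 71).
m = c₂ · s⁻¹ mod 71 = 66 · 57 mod 71 = 70.

70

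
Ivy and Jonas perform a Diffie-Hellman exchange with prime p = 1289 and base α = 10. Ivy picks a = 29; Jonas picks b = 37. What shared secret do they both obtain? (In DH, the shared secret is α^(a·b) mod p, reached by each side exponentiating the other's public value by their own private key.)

230

Ivy sends A = α^a mod p = 10^29 mod 1289.
10^1 ≡ 10 (mod 1289)
10^2 = (10^1)^2 ≡ 10^2 = 100 ≡ 100 (mod 1289)
10^4 = (10^2)^2 ≡ 100^2 = 10000 ≡ 977 (mod 1289)
10^8 = (10^4)^2 ≡ 977^2 = 954529 ≡ 669 (mod 1289)
10^16 = (10^8)^2 ≡ 669^2 = 447561 ≡ 278 (mod 1289)
10^29 = 10^16 · 10^8 · 10^4 · 10^1 ≡ 278 · 669 · 977 · 10 ≡ 134 (mod 1289).
So A = 134. Jonas then computes K = A^b mod p = 134^37 mod 1289.
134^1 ≡ 134 (mod 1289)
134^2 = (134^1)^2 ≡ 134^2 = 17956 ≡ 1199 (mod 1289)
134^4 = (134^2)^2 ≡ 1199^2 = 1437601 ≡ 366 (mod 1289)
134^8 = (134^4)^2 ≡ 366^2 = 133956 ≡ 1189 (mod 1289)
134^16 = (134^8)^2 ≡ 1189^2 = 1413721 ≡ 977 (mod 1289)
134^32 = (134^16)^2 ≡ 977^2 = 954529 ≡ 669 (mod 1289)
134^37 = 134^32 · 134^4 · 134^1 ≡ 669 · 366 · 134 ≡ 230 (mod 1289).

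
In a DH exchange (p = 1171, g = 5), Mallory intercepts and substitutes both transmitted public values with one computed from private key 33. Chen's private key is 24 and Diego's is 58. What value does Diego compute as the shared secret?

36

Diego receives Mallory's public value M = 5^33 mod 1171 instead of the honest one.
5^1 ≡ 5 (mod 1171)
5^2 = (5^1)^2 ≡ 5^2 = 25 ≡ 25 (mod 1171)
5^4 = (5^2)^2 ≡ 25^2 = 625 ≡ 625 (mod 1171)
5^8 = (5^4)^2 ≡ 625^2 = 390625 ≡ 682 (mod 1171)
5^16 = (5^8)^2 ≡ 682^2 = 465124 ≡ 237 (mod 1171)
5^32 = (5^16)^2 ≡ 237^2 = 56169 ≡ 1132 (mod 1171)
5^33 = 5^32 · 5^1 ≡ 1132 · 5 ≡ 976 (mod 1171).
So M = 976. Diego computes K = M^58 mod 1171.
976^1 ≡ 976 (mod 1171)
976^2 = (976^1)^2 ≡ 976^2 = 952576 ≡ 553 (mod 1171)
976^4 = (976^2)^2 ≡ 553^2 = 305809 ≡ 178 (mod 1171)
976^8 = (976^4)^2 ≡ 178^2 = 31684 ≡ 67 (mod 1171)
976^16 = (976^8)^2 ≡ 67^2 = 4489 ≡ 976 (mod 1171)
976^32 = (976^16)^2 ≡ 976^2 = 952576 ≡ 553 (mod 1171)
976^58 = 976^32 · 976^16 · 976^8 · 976^2 ≡ 553 · 976 · 67 · 553 ≡ 36 (mod 1171).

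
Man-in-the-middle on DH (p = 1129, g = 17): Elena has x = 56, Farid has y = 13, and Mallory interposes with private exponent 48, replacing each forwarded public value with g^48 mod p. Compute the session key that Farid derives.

985

Farid receives Mallory's public value M = 17^48 mod 1129 instead of the honest one.
17^1 ≡ 17 (mod 1129)
17^2 = (17^1)^2 ≡ 17^2 = 289 ≡ 289 (mod 1129)
17^4 = (17^2)^2 ≡ 289^2 = 83521 ≡ 1104 (mod 1129)
17^8 = (17^4)^2 ≡ 1104^2 = 1218816 ≡ 625 (mod 1129)
17^16 = (17^8)^2 ≡ 625^2 = 390625 ≡ 1120 (mod 1129)
17^32 = (17^16)^2 ≡ 1120^2 = 1254400 ≡ 81 (mod 1129)
17^48 = 17^32 · 17^16 ≡ 81 · 1120 ≡ 400 (mod 1129).
So M = 400. Farid computes K = M^13 mod 1129.
400^1 ≡ 400 (mod 1129)
400^2 = (400^1)^2 ≡ 400^2 = 160000 ≡ 811 (mod 1129)
400^4 = (400^2)^2 ≡ 811^2 = 657721 ≡ 643 (mod 1129)
400^8 = (400^4)^2 ≡ 643^2 = 413449 ≡ 235 (mod 1129)
400^13 = 400^8 · 400^4 · 400^1 ≡ 235 · 643 · 400 ≡ 985 (mod 1129).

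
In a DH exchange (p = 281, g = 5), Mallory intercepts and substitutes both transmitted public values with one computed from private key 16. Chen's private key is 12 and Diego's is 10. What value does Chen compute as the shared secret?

Chen receives Mallory's public value M = 5^16 mod 281 instead of the honest one.
5^1 ≡ 5 (mod 281)
5^2 = (5^1)^2 ≡ 5^2 = 25 ≡ 25 (mod 281)
5^4 = (5^2)^2 ≡ 25^2 = 625 ≡ 63 (mod 281)
5^8 = (5^4)^2 ≡ 63^2 = 3969 ≡ 35 (mod 281)
5^16 = (5^8)^2 ≡ 35^2 = 1225 ≡ 101 (mod 281)
So M = 101. Chen computes K = M^12 mod 281.
101^1 ≡ 101 (mod 281)
101^2 = (101^1)^2 ≡ 101^2 = 10201 ≡ 85 (mod 281)
101^4 = (101^2)^2 ≡ 85^2 = 7225 ≡ 200 (mod 281)
101^8 = (101^4)^2 ≡ 200^2 = 40000 ≡ 98 (mod 281)
101^12 = 101^8 · 101^4 ≡ 98 · 200 ≡ 211 (mod 281).

211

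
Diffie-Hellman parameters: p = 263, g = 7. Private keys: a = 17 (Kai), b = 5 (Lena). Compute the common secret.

Lena sends B = g^b mod p = 7^5 mod 263.
7^1 ≡ 7 (mod 263)
7^2 = (7^1)^2 ≡ 7^2 = 49 ≡ 49 (mod 263)
7^4 = (7^2)^2 ≡ 49^2 = 2401 ≡ 34 (mod 263)
7^5 = 7^4 · 7^1 ≡ 34 · 7 ≡ 238 (mod 263).
So B = 238. Kai then computes K = B^a mod p = 238^17 mod 263.
238^1 ≡ 238 (mod 263)
238^2 = (238^1)^2 ≡ 238^2 = 56644 ≡ 99 (mod 263)
238^4 = (238^2)^2 ≡ 99^2 = 9801 ≡ 70 (mod 263)
238^8 = (238^4)^2 ≡ 70^2 = 4900 ≡ 166 (mod 263)
238^16 = (238^8)^2 ≡ 166^2 = 27556 ≡ 204 (mod 263)
238^17 = 238^16 · 238^1 ≡ 204 · 238 ≡ 160 (mod 263).

160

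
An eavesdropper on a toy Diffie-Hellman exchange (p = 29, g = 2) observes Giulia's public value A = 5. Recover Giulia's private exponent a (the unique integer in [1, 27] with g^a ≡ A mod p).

22

Try successive powers of 2 modulo 29:
2^1 ≡ 2
2^2 ≡ 4
2^3 ≡ 8
2^4 ≡ 16
2^5 ≡ 3
2^6 ≡ 6
2^7 ≡ 12
2^8 ≡ 24
2^9 ≡ 19
2^10 ≡ 9
2^11 ≡ 18
2^12 ≡ 7
2^13 ≡ 14
2^14 ≡ 28
2^15 ≡ 27
2^16 ≡ 25
2^17 ≡ 21
2^18 ≡ 13
2^19 ≡ 26
2^20 ≡ 23
2^21 ≡ 17
2^22 ≡ 5
Found: a = 22.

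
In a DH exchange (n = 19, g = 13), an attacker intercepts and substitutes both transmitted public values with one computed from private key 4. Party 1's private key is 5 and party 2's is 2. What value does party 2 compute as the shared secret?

16

Party 2 receives an attacker's public value M = 13^4 mod 19 instead of the honest one.
13^1 ≡ 13 (mod 19)
13^2 = (13^1)^2 ≡ 13^2 = 169 ≡ 17 (mod 19)
13^4 = (13^2)^2 ≡ 17^2 = 289 ≡ 4 (mod 19)
So M = 4. Party 2 computes K = M^2 mod 19.
4^1 ≡ 4 (mod 19)
4^2 = (4^1)^2 ≡ 4^2 = 16 ≡ 16 (mod 19)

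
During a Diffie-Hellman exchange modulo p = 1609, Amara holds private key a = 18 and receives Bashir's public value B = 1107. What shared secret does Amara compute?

1486

Shared key K = 1107^18 mod 1609.
1107^1 ≡ 1107 (mod 1609)
1107^2 = (1107^1)^2 ≡ 1107^2 = 1225449 ≡ 1000 (mod 1609)
1107^4 = (1107^2)^2 ≡ 1000^2 = 1000000 ≡ 811 (mod 1609)
1107^8 = (1107^4)^2 ≡ 811^2 = 657721 ≡ 1249 (mod 1609)
1107^16 = (1107^8)^2 ≡ 1249^2 = 1560001 ≡ 880 (mod 1609)
1107^18 = 1107^16 · 1107^2 ≡ 880 · 1000 ≡ 1486 (mod 1609).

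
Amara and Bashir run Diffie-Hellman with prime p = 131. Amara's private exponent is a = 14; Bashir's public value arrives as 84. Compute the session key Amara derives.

Shared key K = 84^14 mod 131.
84^1 ≡ 84 (mod 131)
84^2 = (84^1)^2 ≡ 84^2 = 7056 ≡ 113 (mod 131)
84^4 = (84^2)^2 ≡ 113^2 = 12769 ≡ 62 (mod 131)
84^8 = (84^4)^2 ≡ 62^2 = 3844 ≡ 45 (mod 131)
84^14 = 84^8 · 84^4 · 84^2 ≡ 45 · 62 · 113 ≡ 84 (mod 131).

84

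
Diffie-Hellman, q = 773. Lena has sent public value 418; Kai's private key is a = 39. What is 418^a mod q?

188

Shared key K = 418^39 mod 773.
418^1 ≡ 418 (mod 773)
418^2 = (418^1)^2 ≡ 418^2 = 174724 ≡ 26 (mod 773)
418^4 = (418^2)^2 ≡ 26^2 = 676 ≡ 676 (mod 773)
418^8 = (418^4)^2 ≡ 676^2 = 456976 ≡ 133 (mod 773)
418^16 = (418^8)^2 ≡ 133^2 = 17689 ≡ 683 (mod 773)
418^32 = (418^16)^2 ≡ 683^2 = 466489 ≡ 370 (mod 773)
418^39 = 418^32 · 418^4 · 418^2 · 418^1 ≡ 370 · 676 · 26 · 418 ≡ 188 (mod 773).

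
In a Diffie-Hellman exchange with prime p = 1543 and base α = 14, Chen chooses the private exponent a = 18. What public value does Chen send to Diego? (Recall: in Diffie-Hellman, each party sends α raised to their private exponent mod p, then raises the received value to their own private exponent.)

480

Public value = 14^18 mod 1543.
14^1 ≡ 14 (mod 1543)
14^2 = (14^1)^2 ≡ 14^2 = 196 ≡ 196 (mod 1543)
14^4 = (14^2)^2 ≡ 196^2 = 38416 ≡ 1384 (mod 1543)
14^8 = (14^4)^2 ≡ 1384^2 = 1915456 ≡ 593 (mod 1543)
14^16 = (14^8)^2 ≡ 593^2 = 351649 ≡ 1388 (mod 1543)
14^18 = 14^16 · 14^2 ≡ 1388 · 196 ≡ 480 (mod 1543).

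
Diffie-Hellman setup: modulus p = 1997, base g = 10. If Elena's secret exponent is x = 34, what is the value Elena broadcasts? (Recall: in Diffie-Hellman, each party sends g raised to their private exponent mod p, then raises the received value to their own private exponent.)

Public value = 10^34 (mod 1997).
10^1 ≡ 10 (mod 1997)
10^2 = (10^1)^2 ≡ 10^2 = 100 ≡ 100 (mod 1997)
10^4 = (10^2)^2 ≡ 100^2 = 10000 ≡ 15 (mod 1997)
10^8 = (10^4)^2 ≡ 15^2 = 225 ≡ 225 (mod 1997)
10^16 = (10^8)^2 ≡ 225^2 = 50625 ≡ 700 (mod 1997)
10^32 = (10^16)^2 ≡ 700^2 = 490000 ≡ 735 (mod 1997)
10^34 = 10^32 · 10^2 ≡ 735 · 100 ≡ 1608 (mod 1997).

1608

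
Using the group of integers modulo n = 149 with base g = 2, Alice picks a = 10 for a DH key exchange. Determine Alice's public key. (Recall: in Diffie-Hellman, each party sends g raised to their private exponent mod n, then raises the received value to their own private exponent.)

Public value = 2^10 mod 149.
2^1 ≡ 2 (mod 149)
2^2 = (2^1)^2 ≡ 2^2 = 4 ≡ 4 (mod 149)
2^4 = (2^2)^2 ≡ 4^2 = 16 ≡ 16 (mod 149)
2^8 = (2^4)^2 ≡ 16^2 = 256 ≡ 107 (mod 149)
2^10 = 2^8 · 2^2 ≡ 107 · 4 ≡ 130 (mod 149).

130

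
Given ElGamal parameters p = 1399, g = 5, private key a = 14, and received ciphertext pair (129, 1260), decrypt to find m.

Shared mask s = c₁^a mod p = 129^14 mod 1399.
129^1 ≡ 129 (mod 1399)
129^2 = (129^1)^2 ≡ 129^2 = 16641 ≡ 1252 (mod 1399)
129^4 = (129^2)^2 ≡ 1252^2 = 1567504 ≡ 624 (mod 1399)
129^8 = (129^4)^2 ≡ 624^2 = 389376 ≡ 454 (mod 1399)
129^14 = 129^8 · 129^4 · 129^2 ≡ 454 · 624 · 1252 ≡ 920 (mod 1399).
So s = 920; s⁻¹ ≡ 184 (mod 1399).
m = c₂ · s⁻¹ mod 1399 = 1260 · 184 mod 1399 = 1005.

1005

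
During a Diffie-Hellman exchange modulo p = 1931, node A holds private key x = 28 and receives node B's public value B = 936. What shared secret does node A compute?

Shared key K = 936^28 mod 1931.
936^1 ≡ 936 (mod 1931)
936^2 = (936^1)^2 ≡ 936^2 = 876096 ≡ 1353 (mod 1931)
936^4 = (936^2)^2 ≡ 1353^2 = 1830609 ≡ 21 (mod 1931)
936^8 = (936^4)^2 ≡ 21^2 = 441 ≡ 441 (mod 1931)
936^16 = (936^8)^2 ≡ 441^2 = 194481 ≡ 1381 (mod 1931)
936^28 = 936^16 · 936^8 · 936^4 ≡ 1381 · 441 · 21 ≡ 428 (mod 1931).

428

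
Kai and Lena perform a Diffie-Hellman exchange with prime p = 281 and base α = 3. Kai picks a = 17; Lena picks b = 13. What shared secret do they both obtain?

Kai sends A = α^a mod p = 3^17 mod 281.
3^1 ≡ 3 (mod 281)
3^2 = (3^1)^2 ≡ 3^2 = 9 ≡ 9 (mod 281)
3^4 = (3^2)^2 ≡ 9^2 = 81 ≡ 81 (mod 281)
3^8 = (3^4)^2 ≡ 81^2 = 6561 ≡ 98 (mod 281)
3^16 = (3^8)^2 ≡ 98^2 = 9604 ≡ 50 (mod 281)
3^17 = 3^16 · 3^1 ≡ 50 · 3 ≡ 150 (mod 281).
So A = 150. Lena then computes K = A^b mod p = 150^13 mod 281.
150^1 ≡ 150 (mod 281)
150^2 = (150^1)^2 ≡ 150^2 = 22500 ≡ 20 (mod 281)
150^4 = (150^2)^2 ≡ 20^2 = 400 ≡ 119 (mod 281)
150^8 = (150^4)^2 ≡ 119^2 = 14161 ≡ 111 (mod 281)
150^13 = 150^8 · 150^4 · 150^1 ≡ 111 · 119 · 150 ≡ 19 (mod 281).

19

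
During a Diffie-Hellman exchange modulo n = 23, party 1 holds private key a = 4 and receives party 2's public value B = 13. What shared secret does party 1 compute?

18

Shared key K = 13^4 mod 23.
13^1 ≡ 13 (mod 23)
13^2 = (13^1)^2 ≡ 13^2 = 169 ≡ 8 (mod 23)
13^4 = (13^2)^2 ≡ 8^2 = 64 ≡ 18 (mod 23)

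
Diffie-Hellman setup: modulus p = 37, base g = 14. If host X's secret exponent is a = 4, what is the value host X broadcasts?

10

Public value = 14^4 (mod 37).
14^1 ≡ 14 (mod 37)
14^2 = (14^1)^2 ≡ 14^2 = 196 ≡ 11 (mod 37)
14^4 = (14^2)^2 ≡ 11^2 = 121 ≡ 10 (mod 37)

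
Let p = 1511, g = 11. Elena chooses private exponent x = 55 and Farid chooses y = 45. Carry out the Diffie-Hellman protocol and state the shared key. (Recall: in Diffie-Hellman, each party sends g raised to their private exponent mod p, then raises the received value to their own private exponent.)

67

Elena sends A = g^x mod p = 11^55 mod 1511.
11^1 ≡ 11 (mod 1511)
11^2 = (11^1)^2 ≡ 11^2 = 121 ≡ 121 (mod 1511)
11^4 = (11^2)^2 ≡ 121^2 = 14641 ≡ 1042 (mod 1511)
11^8 = (11^4)^2 ≡ 1042^2 = 1085764 ≡ 866 (mod 1511)
11^16 = (11^8)^2 ≡ 866^2 = 749956 ≡ 500 (mod 1511)
11^32 = (11^16)^2 ≡ 500^2 = 250000 ≡ 685 (mod 1511)
11^55 = 11^32 · 11^16 · 11^4 · 11^2 · 11^1 ≡ 685 · 500 · 1042 · 121 · 11 ≡ 708 (mod 1511).
So A = 708. Farid then computes K = A^y mod p = 708^45 mod 1511.
708^1 ≡ 708 (mod 1511)
708^2 = (708^1)^2 ≡ 708^2 = 501264 ≡ 1123 (mod 1511)
708^4 = (708^2)^2 ≡ 1123^2 = 1261129 ≡ 955 (mod 1511)
708^8 = (708^4)^2 ≡ 955^2 = 912025 ≡ 892 (mod 1511)
708^16 = (708^8)^2 ≡ 892^2 = 795664 ≡ 878 (mod 1511)
708^32 = (708^16)^2 ≡ 878^2 = 770884 ≡ 274 (mod 1511)
708^45 = 708^32 · 708^8 · 708^4 · 708^1 ≡ 274 · 892 · 955 · 708 ≡ 67 (mod 1511).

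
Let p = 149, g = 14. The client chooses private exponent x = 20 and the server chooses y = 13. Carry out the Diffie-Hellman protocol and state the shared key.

The server sends B = g^y mod p = 14^13 mod 149.
14^1 ≡ 14 (mod 149)
14^2 = (14^1)^2 ≡ 14^2 = 196 ≡ 47 (mod 149)
14^4 = (14^2)^2 ≡ 47^2 = 2209 ≡ 123 (mod 149)
14^8 = (14^4)^2 ≡ 123^2 = 15129 ≡ 80 (mod 149)
14^13 = 14^8 · 14^4 · 14^1 ≡ 80 · 123 · 14 ≡ 84 (mod 149).
So B = 84. The client then computes K = B^x mod p = 84^20 mod 149.
84^1 ≡ 84 (mod 149)
84^2 = (84^1)^2 ≡ 84^2 = 7056 ≡ 53 (mod 149)
84^4 = (84^2)^2 ≡ 53^2 = 2809 ≡ 127 (mod 149)
84^8 = (84^4)^2 ≡ 127^2 = 16129 ≡ 37 (mod 149)
84^16 = (84^8)^2 ≡ 37^2 = 1369 ≡ 28 (mod 149)
84^20 = 84^16 · 84^4 ≡ 28 · 127 ≡ 129 (mod 149).

129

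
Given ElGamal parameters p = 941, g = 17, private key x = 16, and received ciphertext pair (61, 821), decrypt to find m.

Shared mask s = c₁^x mod p = 61^16 mod 941.
61^1 ≡ 61 (mod 941)
61^2 = (61^1)^2 ≡ 61^2 = 3721 ≡ 898 (mod 941)
61^4 = (61^2)^2 ≡ 898^2 = 806404 ≡ 908 (mod 941)
61^8 = (61^4)^2 ≡ 908^2 = 824464 ≡ 148 (mod 941)
61^16 = (61^8)^2 ≡ 148^2 = 21904 ≡ 261 (mod 941)
So s = 261; s⁻¹ ≡ 804 (mod 941).
m = c₂ · s⁻¹ mod 941 = 821 · 804 mod 941 = 443.

443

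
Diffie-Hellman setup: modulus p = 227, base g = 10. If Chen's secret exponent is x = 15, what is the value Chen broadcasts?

76

Public value = 10^15 (mod 227).
10^1 ≡ 10 (mod 227)
10^2 = (10^1)^2 ≡ 10^2 = 100 ≡ 100 (mod 227)
10^4 = (10^2)^2 ≡ 100^2 = 10000 ≡ 12 (mod 227)
10^8 = (10^4)^2 ≡ 12^2 = 144 ≡ 144 (mod 227)
10^15 = 10^8 · 10^4 · 10^2 · 10^1 ≡ 144 · 12 · 100 · 10 ≡ 76 (mod 227).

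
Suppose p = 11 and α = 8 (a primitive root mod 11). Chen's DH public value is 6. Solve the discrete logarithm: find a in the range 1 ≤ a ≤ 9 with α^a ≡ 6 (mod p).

Try successive powers of 8 modulo 11:
8^1 ≡ 8
8^2 ≡ 9
8^3 ≡ 6
Found: a = 3.

3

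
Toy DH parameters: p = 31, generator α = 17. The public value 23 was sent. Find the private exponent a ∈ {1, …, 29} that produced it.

21

Try successive powers of 17 modulo 31:
17^1 ≡ 17
17^2 ≡ 10
17^3 ≡ 15
17^4 ≡ 7
17^5 ≡ 26
17^6 ≡ 8
17^7 ≡ 12
17^8 ≡ 18
17^9 ≡ 27
17^10 ≡ 25
17^11 ≡ 22
17^12 ≡ 2
17^13 ≡ 3
17^14 ≡ 20
17^15 ≡ 30
17^16 ≡ 14
17^17 ≡ 21
17^18 ≡ 16
17^19 ≡ 24
17^20 ≡ 5
17^21 ≡ 23
Found: a = 21.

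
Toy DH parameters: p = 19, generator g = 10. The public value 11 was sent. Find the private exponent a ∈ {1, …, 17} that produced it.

6

Try successive powers of 10 modulo 19:
10^1 ≡ 10
10^2 ≡ 5
10^3 ≡ 12
10^4 ≡ 6
10^5 ≡ 3
10^6 ≡ 11
Found: a = 6.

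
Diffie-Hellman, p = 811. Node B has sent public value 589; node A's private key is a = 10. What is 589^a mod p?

Shared key K = 589^10 mod 811.
589^1 ≡ 589 (mod 811)
589^2 = (589^1)^2 ≡ 589^2 = 346921 ≡ 624 (mod 811)
589^4 = (589^2)^2 ≡ 624^2 = 389376 ≡ 96 (mod 811)
589^8 = (589^4)^2 ≡ 96^2 = 9216 ≡ 295 (mod 811)
589^10 = 589^8 · 589^2 ≡ 295 · 624 ≡ 794 (mod 811).

794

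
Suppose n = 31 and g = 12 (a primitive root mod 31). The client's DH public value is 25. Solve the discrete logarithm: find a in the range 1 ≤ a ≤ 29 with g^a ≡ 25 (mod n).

Try successive powers of 12 modulo 31:
12^1 ≡ 12
12^2 ≡ 20
12^3 ≡ 23
12^4 ≡ 28
12^5 ≡ 26
12^6 ≡ 2
12^7 ≡ 24
12^8 ≡ 9
12^9 ≡ 15
12^10 ≡ 25
Found: a = 10.

10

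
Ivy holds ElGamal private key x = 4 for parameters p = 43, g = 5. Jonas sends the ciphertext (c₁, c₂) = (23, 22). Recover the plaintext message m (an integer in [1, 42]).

Shared mask s = c₁^x mod p = 23^4 mod 43.
23^1 ≡ 23 (mod 43)
23^2 = (23^1)^2 ≡ 23^2 = 529 ≡ 13 (mod 43)
23^4 = (23^2)^2 ≡ 13^2 = 169 ≡ 40 (mod 43)
So s = 40; s⁻¹ ≡ 14 (mod 43).
m = c₂ · s⁻¹ mod 43 = 22 · 14 mod 43 = 7.

7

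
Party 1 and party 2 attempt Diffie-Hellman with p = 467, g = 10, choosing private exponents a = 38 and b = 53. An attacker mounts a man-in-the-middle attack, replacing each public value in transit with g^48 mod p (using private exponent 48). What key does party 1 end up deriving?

Party 1 receives an attacker's public value M = 10^48 mod 467 instead of the honest one.
10^1 ≡ 10 (mod 467)
10^2 = (10^1)^2 ≡ 10^2 = 100 ≡ 100 (mod 467)
10^4 = (10^2)^2 ≡ 100^2 = 10000 ≡ 193 (mod 467)
10^8 = (10^4)^2 ≡ 193^2 = 37249 ≡ 356 (mod 467)
10^16 = (10^8)^2 ≡ 356^2 = 126736 ≡ 179 (mod 467)
10^32 = (10^16)^2 ≡ 179^2 = 32041 ≡ 285 (mod 467)
10^48 = 10^32 · 10^16 ≡ 285 · 179 ≡ 112 (mod 467).
So M = 112. Party 1 computes K = M^38 mod 467.
112^1 ≡ 112 (mod 467)
112^2 = (112^1)^2 ≡ 112^2 = 12544 ≡ 402 (mod 467)
112^4 = (112^2)^2 ≡ 402^2 = 161604 ≡ 22 (mod 467)
112^8 = (112^4)^2 ≡ 22^2 = 484 ≡ 17 (mod 467)
112^16 = (112^8)^2 ≡ 17^2 = 289 ≡ 289 (mod 467)
112^32 = (112^16)^2 ≡ 289^2 = 83521 ≡ 395 (mod 467)
112^38 = 112^32 · 112^4 · 112^2 ≡ 395 · 22 · 402 ≡ 220 (mod 467).

220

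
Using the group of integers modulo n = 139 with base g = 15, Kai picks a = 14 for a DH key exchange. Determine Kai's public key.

Public value = 15^14 (mod 139).
15^1 ≡ 15 (mod 139)
15^2 = (15^1)^2 ≡ 15^2 = 225 ≡ 86 (mod 139)
15^4 = (15^2)^2 ≡ 86^2 = 7396 ≡ 29 (mod 139)
15^8 = (15^4)^2 ≡ 29^2 = 841 ≡ 7 (mod 139)
15^14 = 15^8 · 15^4 · 15^2 ≡ 7 · 29 · 86 ≡ 83 (mod 139).

83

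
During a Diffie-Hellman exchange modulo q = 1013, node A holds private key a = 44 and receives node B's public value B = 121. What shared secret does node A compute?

Shared key K = 121^44 mod 1013.
121^1 ≡ 121 (mod 1013)
121^2 = (121^1)^2 ≡ 121^2 = 14641 ≡ 459 (mod 1013)
121^4 = (121^2)^2 ≡ 459^2 = 210681 ≡ 990 (mod 1013)
121^8 = (121^4)^2 ≡ 990^2 = 980100 ≡ 529 (mod 1013)
121^16 = (121^8)^2 ≡ 529^2 = 279841 ≡ 253 (mod 1013)
121^32 = (121^16)^2 ≡ 253^2 = 64009 ≡ 190 (mod 1013)
121^44 = 121^32 · 121^8 · 121^4 ≡ 190 · 529 · 990 ≡ 949 (mod 1013).

949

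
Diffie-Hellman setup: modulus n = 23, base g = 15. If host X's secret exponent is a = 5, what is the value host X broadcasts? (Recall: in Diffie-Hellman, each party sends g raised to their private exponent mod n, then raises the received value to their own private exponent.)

7

Public value = 15^5 (mod 23).
15^1 ≡ 15 (mod 23)
15^2 = (15^1)^2 ≡ 15^2 = 225 ≡ 18 (mod 23)
15^4 = (15^2)^2 ≡ 18^2 = 324 ≡ 2 (mod 23)
15^5 = 15^4 · 15^1 ≡ 2 · 15 ≡ 7 (mod 23).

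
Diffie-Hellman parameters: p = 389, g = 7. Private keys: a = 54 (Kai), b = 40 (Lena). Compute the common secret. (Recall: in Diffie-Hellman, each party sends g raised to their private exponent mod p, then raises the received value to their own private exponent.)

Kai sends A = g^a mod p = 7^54 mod 389.
7^1 ≡ 7 (mod 389)
7^2 = (7^1)^2 ≡ 7^2 = 49 ≡ 49 (mod 389)
7^4 = (7^2)^2 ≡ 49^2 = 2401 ≡ 67 (mod 389)
7^8 = (7^4)^2 ≡ 67^2 = 4489 ≡ 210 (mod 389)
7^16 = (7^8)^2 ≡ 210^2 = 44100 ≡ 143 (mod 389)
7^32 = (7^16)^2 ≡ 143^2 = 20449 ≡ 221 (mod 389)
7^54 = 7^32 · 7^16 · 7^4 · 7^2 ≡ 221 · 143 · 67 · 49 ≡ 125 (mod 389).
So A = 125. Lena then computes K = A^b mod p = 125^40 mod 389.
125^1 ≡ 125 (mod 389)
125^2 = (125^1)^2 ≡ 125^2 = 15625 ≡ 65 (mod 389)
125^4 = (125^2)^2 ≡ 65^2 = 4225 ≡ 335 (mod 389)
125^8 = (125^4)^2 ≡ 335^2 = 112225 ≡ 193 (mod 389)
125^16 = (125^8)^2 ≡ 193^2 = 37249 ≡ 294 (mod 389)
125^32 = (125^16)^2 ≡ 294^2 = 86436 ≡ 78 (mod 389)
125^40 = 125^32 · 125^8 ≡ 78 · 193 ≡ 272 (mod 389).

272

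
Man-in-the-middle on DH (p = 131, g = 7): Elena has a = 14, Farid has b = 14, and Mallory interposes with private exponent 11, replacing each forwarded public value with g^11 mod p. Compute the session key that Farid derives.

100

Farid receives Mallory's public value M = 7^11 mod 131 instead of the honest one.
7^1 ≡ 7 (mod 131)
7^2 = (7^1)^2 ≡ 7^2 = 49 ≡ 49 (mod 131)
7^4 = (7^2)^2 ≡ 49^2 = 2401 ≡ 43 (mod 131)
7^8 = (7^4)^2 ≡ 43^2 = 1849 ≡ 15 (mod 131)
7^11 = 7^8 · 7^2 · 7^1 ≡ 15 · 49 · 7 ≡ 36 (mod 131).
So M = 36. Farid computes K = M^14 mod 131.
36^1 ≡ 36 (mod 131)
36^2 = (36^1)^2 ≡ 36^2 = 1296 ≡ 117 (mod 131)
36^4 = (36^2)^2 ≡ 117^2 = 13689 ≡ 65 (mod 131)
36^8 = (36^4)^2 ≡ 65^2 = 4225 ≡ 33 (mod 131)
36^14 = 36^8 · 36^4 · 36^2 ≡ 33 · 65 · 117 ≡ 100 (mod 131).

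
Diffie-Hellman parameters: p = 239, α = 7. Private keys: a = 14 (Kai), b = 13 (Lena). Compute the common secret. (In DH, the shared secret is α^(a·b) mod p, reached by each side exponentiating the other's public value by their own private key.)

Lena sends B = α^b mod p = 7^13 mod 239.
7^1 ≡ 7 (mod 239)
7^2 = (7^1)^2 ≡ 7^2 = 49 ≡ 49 (mod 239)
7^4 = (7^2)^2 ≡ 49^2 = 2401 ≡ 11 (mod 239)
7^8 = (7^4)^2 ≡ 11^2 = 121 ≡ 121 (mod 239)
7^13 = 7^8 · 7^4 · 7^1 ≡ 121 · 11 · 7 ≡ 235 (mod 239).
So B = 235. Kai then computes K = B^a mod p = 235^14 mod 239.
235^1 ≡ 235 (mod 239)
235^2 = (235^1)^2 ≡ 235^2 = 55225 ≡ 16 (mod 239)
235^4 = (235^2)^2 ≡ 16^2 = 256 ≡ 17 (mod 239)
235^8 = (235^4)^2 ≡ 17^2 = 289 ≡ 50 (mod 239)
235^14 = 235^8 · 235^4 · 235^2 ≡ 50 · 17 · 16 ≡ 216 (mod 239).

216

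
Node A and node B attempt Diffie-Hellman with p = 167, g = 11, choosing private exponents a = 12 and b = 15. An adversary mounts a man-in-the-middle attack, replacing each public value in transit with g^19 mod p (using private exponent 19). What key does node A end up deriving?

97

Node A receives an adversary's public value M = 11^19 mod 167 instead of the honest one.
11^1 ≡ 11 (mod 167)
11^2 = (11^1)^2 ≡ 11^2 = 121 ≡ 121 (mod 167)
11^4 = (11^2)^2 ≡ 121^2 = 14641 ≡ 112 (mod 167)
11^8 = (11^4)^2 ≡ 112^2 = 12544 ≡ 19 (mod 167)
11^16 = (11^8)^2 ≡ 19^2 = 361 ≡ 27 (mod 167)
11^19 = 11^16 · 11^2 · 11^1 ≡ 27 · 121 · 11 ≡ 32 (mod 167).
So M = 32. Node A computes K = M^12 mod 167.
32^1 ≡ 32 (mod 167)
32^2 = (32^1)^2 ≡ 32^2 = 1024 ≡ 22 (mod 167)
32^4 = (32^2)^2 ≡ 22^2 = 484 ≡ 150 (mod 167)
32^8 = (32^4)^2 ≡ 150^2 = 22500 ≡ 122 (mod 167)
32^12 = 32^8 · 32^4 ≡ 122 · 150 ≡ 97 (mod 167).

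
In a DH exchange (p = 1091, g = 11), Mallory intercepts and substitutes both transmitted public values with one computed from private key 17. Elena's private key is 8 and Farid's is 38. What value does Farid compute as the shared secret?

Farid receives Mallory's public value M = 11^17 mod 1091 instead of the honest one.
11^1 ≡ 11 (mod 1091)
11^2 = (11^1)^2 ≡ 11^2 = 121 ≡ 121 (mod 1091)
11^4 = (11^2)^2 ≡ 121^2 = 14641 ≡ 458 (mod 1091)
11^8 = (11^4)^2 ≡ 458^2 = 209764 ≡ 292 (mod 1091)
11^16 = (11^8)^2 ≡ 292^2 = 85264 ≡ 166 (mod 1091)
11^17 = 11^16 · 11^1 ≡ 166 · 11 ≡ 735 (mod 1091).
So M = 735. Farid computes K = M^38 mod 1091.
735^1 ≡ 735 (mod 1091)
735^2 = (735^1)^2 ≡ 735^2 = 540225 ≡ 180 (mod 1091)
735^4 = (735^2)^2 ≡ 180^2 = 32400 ≡ 761 (mod 1091)
735^8 = (735^4)^2 ≡ 761^2 = 579121 ≡ 891 (mod 1091)
735^16 = (735^8)^2 ≡ 891^2 = 793881 ≡ 724 (mod 1091)
735^32 = (735^16)^2 ≡ 724^2 = 524176 ≡ 496 (mod 1091)
735^38 = 735^32 · 735^4 · 735^2 ≡ 496 · 761 · 180 ≡ 55 (mod 1091).

55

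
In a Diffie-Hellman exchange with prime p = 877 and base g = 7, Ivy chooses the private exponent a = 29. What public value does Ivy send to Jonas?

259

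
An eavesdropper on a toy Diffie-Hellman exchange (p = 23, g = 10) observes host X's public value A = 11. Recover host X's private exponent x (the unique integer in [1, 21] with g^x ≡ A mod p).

3

Try successive powers of 10 modulo 23:
10^1 ≡ 10
10^2 ≡ 8
10^3 ≡ 11
Found: x = 3.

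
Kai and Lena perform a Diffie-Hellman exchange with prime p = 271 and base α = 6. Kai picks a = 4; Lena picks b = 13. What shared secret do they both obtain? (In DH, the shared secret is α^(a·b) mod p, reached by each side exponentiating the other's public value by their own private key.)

Lena sends B = α^b mod p = 6^13 mod 271.
6^1 ≡ 6 (mod 271)
6^2 = (6^1)^2 ≡ 6^2 = 36 ≡ 36 (mod 271)
6^4 = (6^2)^2 ≡ 36^2 = 1296 ≡ 212 (mod 271)
6^8 = (6^4)^2 ≡ 212^2 = 44944 ≡ 229 (mod 271)
6^13 = 6^8 · 6^4 · 6^1 ≡ 229 · 212 · 6 ≡ 234 (mod 271).
So B = 234. Kai then computes K = B^a mod p = 234^4 mod 271.
234^1 ≡ 234 (mod 271)
234^2 = (234^1)^2 ≡ 234^2 = 54756 ≡ 14 (mod 271)
234^4 = (234^2)^2 ≡ 14^2 = 196 ≡ 196 (mod 271)

196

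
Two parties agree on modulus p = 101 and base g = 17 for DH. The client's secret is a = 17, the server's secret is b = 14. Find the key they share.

The client sends A = g^a mod p = 17^17 mod 101.
17^1 ≡ 17 (mod 101)
17^2 = (17^1)^2 ≡ 17^2 = 289 ≡ 87 (mod 101)
17^4 = (17^2)^2 ≡ 87^2 = 7569 ≡ 95 (mod 101)
17^8 = (17^4)^2 ≡ 95^2 = 9025 ≡ 36 (mod 101)
17^16 = (17^8)^2 ≡ 36^2 = 1296 ≡ 84 (mod 101)
17^17 = 17^16 · 17^1 ≡ 84 · 17 ≡ 14 (mod 101).
So A = 14. The server then computes K = A^b mod p = 14^14 mod 101.
14^1 ≡ 14 (mod 101)
14^2 = (14^1)^2 ≡ 14^2 = 196 ≡ 95 (mod 101)
14^4 = (14^2)^2 ≡ 95^2 = 9025 ≡ 36 (mod 101)
14^8 = (14^4)^2 ≡ 36^2 = 1296 ≡ 84 (mod 101)
14^14 = 14^8 · 14^4 · 14^2 ≡ 84 · 36 · 95 ≡ 36 (mod 101).

36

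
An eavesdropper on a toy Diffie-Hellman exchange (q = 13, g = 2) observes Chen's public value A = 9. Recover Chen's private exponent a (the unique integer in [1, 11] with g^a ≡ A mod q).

Try successive powers of 2 modulo 13:
2^1 ≡ 2
2^2 ≡ 4
2^3 ≡ 8
2^4 ≡ 3
2^5 ≡ 6
2^6 ≡ 12
2^7 ≡ 11
2^8 ≡ 9
Found: a = 8.

8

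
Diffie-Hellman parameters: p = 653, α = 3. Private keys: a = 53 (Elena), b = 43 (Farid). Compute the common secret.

266

Elena sends A = α^a mod p = 3^53 mod 653.
3^1 ≡ 3 (mod 653)
3^2 = (3^1)^2 ≡ 3^2 = 9 ≡ 9 (mod 653)
3^4 = (3^2)^2 ≡ 9^2 = 81 ≡ 81 (mod 653)
3^8 = (3^4)^2 ≡ 81^2 = 6561 ≡ 31 (mod 653)
3^16 = (3^8)^2 ≡ 31^2 = 961 ≡ 308 (mod 653)
3^32 = (3^16)^2 ≡ 308^2 = 94864 ≡ 179 (mod 653)
3^53 = 3^32 · 3^16 · 3^4 · 3^1 ≡ 179 · 308 · 81 · 3 ≡ 128 (mod 653).
So A = 128. Farid then computes K = A^b mod p = 128^43 mod 653.
128^1 ≡ 128 (mod 653)
128^2 = (128^1)^2 ≡ 128^2 = 16384 ≡ 59 (mod 653)
128^4 = (128^2)^2 ≡ 59^2 = 3481 ≡ 216 (mod 653)
128^8 = (128^4)^2 ≡ 216^2 = 46656 ≡ 293 (mod 653)
128^16 = (128^8)^2 ≡ 293^2 = 85849 ≡ 306 (mod 653)
128^32 = (128^16)^2 ≡ 306^2 = 93636 ≡ 257 (mod 653)
128^43 = 128^32 · 128^8 · 128^2 · 128^1 ≡ 257 · 293 · 59 · 128 ≡ 266 (mod 653).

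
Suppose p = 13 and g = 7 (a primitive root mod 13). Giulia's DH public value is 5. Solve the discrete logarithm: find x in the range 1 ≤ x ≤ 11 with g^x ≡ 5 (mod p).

Try successive powers of 7 modulo 13:
7^1 ≡ 7
7^2 ≡ 10
7^3 ≡ 5
Found: x = 3.

3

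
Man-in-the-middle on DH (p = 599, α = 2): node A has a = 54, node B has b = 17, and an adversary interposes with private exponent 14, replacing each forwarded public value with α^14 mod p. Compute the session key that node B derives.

Node B receives an adversary's public value M = 2^14 mod 599 instead of the honest one.
2^1 ≡ 2 (mod 599)
2^2 = (2^1)^2 ≡ 2^2 = 4 ≡ 4 (mod 599)
2^4 = (2^2)^2 ≡ 4^2 = 16 ≡ 16 (mod 599)
2^8 = (2^4)^2 ≡ 16^2 = 256 ≡ 256 (mod 599)
2^14 = 2^8 · 2^4 · 2^2 ≡ 256 · 16 · 4 ≡ 211 (mod 599).
So M = 211. Node B computes K = M^17 mod 599.
211^1 ≡ 211 (mod 599)
211^2 = (211^1)^2 ≡ 211^2 = 44521 ≡ 195 (mod 599)
211^4 = (211^2)^2 ≡ 195^2 = 38025 ≡ 288 (mod 599)
211^8 = (211^4)^2 ≡ 288^2 = 82944 ≡ 282 (mod 599)
211^16 = (211^8)^2 ≡ 282^2 = 79524 ≡ 456 (mod 599)
211^17 = 211^16 · 211^1 ≡ 456 · 211 ≡ 376 (mod 599).

376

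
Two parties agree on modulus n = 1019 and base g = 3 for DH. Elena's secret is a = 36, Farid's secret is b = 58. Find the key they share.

Elena sends A = g^a mod n = 3^36 mod 1019.
3^1 ≡ 3 (mod 1019)
3^2 = (3^1)^2 ≡ 3^2 = 9 ≡ 9 (mod 1019)
3^4 = (3^2)^2 ≡ 9^2 = 81 ≡ 81 (mod 1019)
3^8 = (3^4)^2 ≡ 81^2 = 6561 ≡ 447 (mod 1019)
3^16 = (3^8)^2 ≡ 447^2 = 199809 ≡ 85 (mod 1019)
3^32 = (3^16)^2 ≡ 85^2 = 7225 ≡ 92 (mod 1019)
3^36 = 3^32 · 3^4 ≡ 92 · 81 ≡ 319 (mod 1019).
So A = 319. Farid then computes K = A^b mod n = 319^58 mod 1019.
319^1 ≡ 319 (mod 1019)
319^2 = (319^1)^2 ≡ 319^2 = 101761 ≡ 880 (mod 1019)
319^4 = (319^2)^2 ≡ 880^2 = 774400 ≡ 979 (mod 1019)
319^8 = (319^4)^2 ≡ 979^2 = 958441 ≡ 581 (mod 1019)
319^16 = (319^8)^2 ≡ 581^2 = 337561 ≡ 272 (mod 1019)
319^32 = (319^16)^2 ≡ 272^2 = 73984 ≡ 616 (mod 1019)
319^58 = 319^32 · 319^16 · 319^8 · 319^2 ≡ 616 · 272 · 581 · 880 ≡ 621 (mod 1019).

621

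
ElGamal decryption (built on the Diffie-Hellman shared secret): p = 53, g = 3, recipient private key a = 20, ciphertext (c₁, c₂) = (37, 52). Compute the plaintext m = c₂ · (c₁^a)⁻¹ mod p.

Shared mask s = c₁^a mod p = 37^20 mod 53.
37^1 ≡ 37 (mod 53)
37^2 = (37^1)^2 ≡ 37^2 = 1369 ≡ 44 (mod 53)
37^4 = (37^2)^2 ≡ 44^2 = 1936 ≡ 28 (mod 53)
37^8 = (37^4)^2 ≡ 28^2 = 784 ≡ 42 (mod 53)
37^16 = (37^8)^2 ≡ 42^2 = 1764 ≡ 15 (mod 53)
37^20 = 37^16 · 37^4 ≡ 15 · 28 ≡ 49 (mod 53).
So s = 49; s⁻¹ ≡ 13 (mod 53).
m = c₂ · s⁻¹ mod 53 = 52 · 13 mod 53 = 40.

40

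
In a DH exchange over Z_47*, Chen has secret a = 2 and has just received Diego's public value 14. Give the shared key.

Shared key K = 14^2 mod 47.
14^1 ≡ 14 (mod 47)
14^2 = (14^1)^2 ≡ 14^2 = 196 ≡ 8 (mod 47)

8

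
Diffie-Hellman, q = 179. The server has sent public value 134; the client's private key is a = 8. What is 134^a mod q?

Shared key K = 134^8 mod 179.
134^1 ≡ 134 (mod 179)
134^2 = (134^1)^2 ≡ 134^2 = 17956 ≡ 56 (mod 179)
134^4 = (134^2)^2 ≡ 56^2 = 3136 ≡ 93 (mod 179)
134^8 = (134^4)^2 ≡ 93^2 = 8649 ≡ 57 (mod 179)

57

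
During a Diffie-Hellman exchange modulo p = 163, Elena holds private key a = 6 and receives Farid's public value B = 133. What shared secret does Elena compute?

104

Shared key K = 133^6 mod 163.
133^1 ≡ 133 (mod 163)
133^2 = (133^1)^2 ≡ 133^2 = 17689 ≡ 85 (mod 163)
133^4 = (133^2)^2 ≡ 85^2 = 7225 ≡ 53 (mod 163)
133^6 = 133^4 · 133^2 ≡ 53 · 85 ≡ 104 (mod 163).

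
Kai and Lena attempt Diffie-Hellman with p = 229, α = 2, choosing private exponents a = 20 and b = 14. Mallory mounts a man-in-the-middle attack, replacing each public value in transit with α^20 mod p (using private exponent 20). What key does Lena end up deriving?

Lena receives Mallory's public value M = 2^20 mod 229 instead of the honest one.
2^1 ≡ 2 (mod 229)
2^2 = (2^1)^2 ≡ 2^2 = 4 ≡ 4 (mod 229)
2^4 = (2^2)^2 ≡ 4^2 = 16 ≡ 16 (mod 229)
2^8 = (2^4)^2 ≡ 16^2 = 256 ≡ 27 (mod 229)
2^16 = (2^8)^2 ≡ 27^2 = 729 ≡ 42 (mod 229)
2^20 = 2^16 · 2^4 ≡ 42 · 16 ≡ 214 (mod 229).
So M = 214. Lena computes K = M^14 mod 229.
214^1 ≡ 214 (mod 229)
214^2 = (214^1)^2 ≡ 214^2 = 45796 ≡ 225 (mod 229)
214^4 = (214^2)^2 ≡ 225^2 = 50625 ≡ 16 (mod 229)
214^8 = (214^4)^2 ≡ 16^2 = 256 ≡ 27 (mod 229)
214^14 = 214^8 · 214^4 · 214^2 ≡ 27 · 16 · 225 ≡ 104 (mod 229).

104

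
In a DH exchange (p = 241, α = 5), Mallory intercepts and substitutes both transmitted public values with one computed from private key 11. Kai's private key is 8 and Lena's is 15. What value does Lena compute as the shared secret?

Lena receives Mallory's public value M = 5^11 mod 241 instead of the honest one.
5^1 ≡ 5 (mod 241)
5^2 = (5^1)^2 ≡ 5^2 = 25 ≡ 25 (mod 241)
5^4 = (5^2)^2 ≡ 25^2 = 625 ≡ 143 (mod 241)
5^8 = (5^4)^2 ≡ 143^2 = 20449 ≡ 205 (mod 241)
5^11 = 5^8 · 5^2 · 5^1 ≡ 205 · 25 · 5 ≡ 79 (mod 241).
So M = 79. Lena computes K = M^15 mod 241.
79^1 ≡ 79 (mod 241)
79^2 = (79^1)^2 ≡ 79^2 = 6241 ≡ 216 (mod 241)
79^4 = (79^2)^2 ≡ 216^2 = 46656 ≡ 143 (mod 241)
79^8 = (79^4)^2 ≡ 143^2 = 20449 ≡ 205 (mod 241)
79^15 = 79^8 · 79^4 · 79^2 · 79^1 ≡ 205 · 143 · 216 · 79 ≡ 233 (mod 241).

233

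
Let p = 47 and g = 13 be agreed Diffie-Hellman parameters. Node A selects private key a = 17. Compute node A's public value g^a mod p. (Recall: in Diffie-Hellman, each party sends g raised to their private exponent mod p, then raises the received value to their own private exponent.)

Public value = 13^17 mod 47.
13^1 ≡ 13 (mod 47)
13^2 = (13^1)^2 ≡ 13^2 = 169 ≡ 28 (mod 47)
13^4 = (13^2)^2 ≡ 28^2 = 784 ≡ 32 (mod 47)
13^8 = (13^4)^2 ≡ 32^2 = 1024 ≡ 37 (mod 47)
13^16 = (13^8)^2 ≡ 37^2 = 1369 ≡ 6 (mod 47)
13^17 = 13^16 · 13^1 ≡ 6 · 13 ≡ 31 (mod 47).

31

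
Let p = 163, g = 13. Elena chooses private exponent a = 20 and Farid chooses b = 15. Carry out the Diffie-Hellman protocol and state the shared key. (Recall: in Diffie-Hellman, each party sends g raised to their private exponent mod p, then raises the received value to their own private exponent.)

85

Farid sends B = g^b mod p = 13^15 mod 163.
13^1 ≡ 13 (mod 163)
13^2 = (13^1)^2 ≡ 13^2 = 169 ≡ 6 (mod 163)
13^4 = (13^2)^2 ≡ 6^2 = 36 ≡ 36 (mod 163)
13^8 = (13^4)^2 ≡ 36^2 = 1296 ≡ 155 (mod 163)
13^15 = 13^8 · 13^4 · 13^2 · 13^1 ≡ 155 · 36 · 6 · 13 ≡ 30 (mod 163).
So B = 30. Elena then computes K = B^a mod p = 30^20 mod 163.
30^1 ≡ 30 (mod 163)
30^2 = (30^1)^2 ≡ 30^2 = 900 ≡ 85 (mod 163)
30^4 = (30^2)^2 ≡ 85^2 = 7225 ≡ 53 (mod 163)
30^8 = (30^4)^2 ≡ 53^2 = 2809 ≡ 38 (mod 163)
30^16 = (30^8)^2 ≡ 38^2 = 1444 ≡ 140 (mod 163)
30^20 = 30^16 · 30^4 ≡ 140 · 53 ≡ 85 (mod 163).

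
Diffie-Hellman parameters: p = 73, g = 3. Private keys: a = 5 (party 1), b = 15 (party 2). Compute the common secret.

Party 2 sends B = g^b mod p = 3^15 mod 73.
3^1 ≡ 3 (mod 73)
3^2 = (3^1)^2 ≡ 3^2 = 9 ≡ 9 (mod 73)
3^4 = (3^2)^2 ≡ 9^2 = 81 ≡ 8 (mod 73)
3^8 = (3^4)^2 ≡ 8^2 = 64 ≡ 64 (mod 73)
3^15 = 3^8 · 3^4 · 3^2 · 3^1 ≡ 64 · 8 · 9 · 3 ≡ 27 (mod 73).
So B = 27. Party 1 then computes K = B^a mod p = 27^5 mod 73.
27^1 ≡ 27 (mod 73)
27^2 = (27^1)^2 ≡ 27^2 = 729 ≡ 72 (mod 73)
27^4 = (27^2)^2 ≡ 72^2 = 5184 ≡ 1 (mod 73)
27^5 = 27^4 · 27^1 ≡ 1 · 27 ≡ 27 (mod 73).

27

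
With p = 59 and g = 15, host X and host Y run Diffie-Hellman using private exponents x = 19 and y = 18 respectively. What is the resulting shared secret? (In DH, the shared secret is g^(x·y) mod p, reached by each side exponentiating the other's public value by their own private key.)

25

Host Y sends B = g^y mod p = 15^18 mod 59.
15^1 ≡ 15 (mod 59)
15^2 = (15^1)^2 ≡ 15^2 = 225 ≡ 48 (mod 59)
15^4 = (15^2)^2 ≡ 48^2 = 2304 ≡ 3 (mod 59)
15^8 = (15^4)^2 ≡ 3^2 = 9 ≡ 9 (mod 59)
15^16 = (15^8)^2 ≡ 9^2 = 81 ≡ 22 (mod 59)
15^18 = 15^16 · 15^2 ≡ 22 · 48 ≡ 53 (mod 59).
So B = 53. Host X then computes K = B^x mod p = 53^19 mod 59.
53^1 ≡ 53 (mod 59)
53^2 = (53^1)^2 ≡ 53^2 = 2809 ≡ 36 (mod 59)
53^4 = (53^2)^2 ≡ 36^2 = 1296 ≡ 57 (mod 59)
53^8 = (53^4)^2 ≡ 57^2 = 3249 ≡ 4 (mod 59)
53^16 = (53^8)^2 ≡ 4^2 = 16 ≡ 16 (mod 59)
53^19 = 53^16 · 53^2 · 53^1 ≡ 16 · 36 · 53 ≡ 25 (mod 59).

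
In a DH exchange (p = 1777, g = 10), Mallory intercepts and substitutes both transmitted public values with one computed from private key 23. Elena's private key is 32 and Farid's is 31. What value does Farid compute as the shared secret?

1290

Farid receives Mallory's public value M = 10^23 mod 1777 instead of the honest one.
10^1 ≡ 10 (mod 1777)
10^2 = (10^1)^2 ≡ 10^2 = 100 ≡ 100 (mod 1777)
10^4 = (10^2)^2 ≡ 100^2 = 10000 ≡ 1115 (mod 1777)
10^8 = (10^4)^2 ≡ 1115^2 = 1243225 ≡ 1102 (mod 1777)
10^16 = (10^8)^2 ≡ 1102^2 = 1214404 ≡ 713 (mod 1777)
10^23 = 10^16 · 10^4 · 10^2 · 10^1 ≡ 713 · 1115 · 100 · 10 ≡ 740 (mod 1777).
So M = 740. Farid computes K = M^31 mod 1777.
740^1 ≡ 740 (mod 1777)
740^2 = (740^1)^2 ≡ 740^2 = 547600 ≡ 284 (mod 1777)
740^4 = (740^2)^2 ≡ 284^2 = 80656 ≡ 691 (mod 1777)
740^8 = (740^4)^2 ≡ 691^2 = 477481 ≡ 1245 (mod 1777)
740^16 = (740^8)^2 ≡ 1245^2 = 1550025 ≡ 481 (mod 1777)
740^31 = 740^16 · 740^8 · 740^4 · 740^2 · 740^1 ≡ 481 · 1245 · 691 · 284 · 740 ≡ 1290 (mod 1777).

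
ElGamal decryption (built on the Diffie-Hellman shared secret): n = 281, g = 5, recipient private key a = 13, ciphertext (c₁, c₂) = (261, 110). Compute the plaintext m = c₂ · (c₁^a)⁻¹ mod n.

104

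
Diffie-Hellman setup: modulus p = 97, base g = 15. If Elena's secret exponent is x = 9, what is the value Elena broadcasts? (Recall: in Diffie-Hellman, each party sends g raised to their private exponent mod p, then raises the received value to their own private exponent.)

Public value = 15^{9} \pmod{97}.
15^1 ≡ 15 (mod 97)
15^2 = (15^1)^2 ≡ 15^2 = 225 ≡ 31 (mod 97)
15^4 = (15^2)^2 ≡ 31^2 = 961 ≡ 88 (mod 97)
15^8 = (15^4)^2 ≡ 88^2 = 7744 ≡ 81 (mod 97)
15^9 = 15^8 · 15^1 ≡ 81 · 15 ≡ 51 (mod 97).

51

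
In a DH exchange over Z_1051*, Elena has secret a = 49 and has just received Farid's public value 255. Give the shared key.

465

Shared key K = 255^49 mod 1051.
255^1 ≡ 255 (mod 1051)
255^2 = (255^1)^2 ≡ 255^2 = 65025 ≡ 914 (mod 1051)
255^4 = (255^2)^2 ≡ 914^2 = 835396 ≡ 902 (mod 1051)
255^8 = (255^4)^2 ≡ 902^2 = 813604 ≡ 130 (mod 1051)
255^16 = (255^8)^2 ≡ 130^2 = 16900 ≡ 84 (mod 1051)
255^32 = (255^16)^2 ≡ 84^2 = 7056 ≡ 750 (mod 1051)
255^49 = 255^32 · 255^16 · 255^1 ≡ 750 · 84 · 255 ≡ 465 (mod 1051).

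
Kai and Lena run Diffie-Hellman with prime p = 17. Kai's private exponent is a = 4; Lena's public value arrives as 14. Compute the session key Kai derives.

13

Shared key K = 14^4 mod 17.
14^1 ≡ 14 (mod 17)
14^2 = (14^1)^2 ≡ 14^2 = 196 ≡ 9 (mod 17)
14^4 = (14^2)^2 ≡ 9^2 = 81 ≡ 13 (mod 17)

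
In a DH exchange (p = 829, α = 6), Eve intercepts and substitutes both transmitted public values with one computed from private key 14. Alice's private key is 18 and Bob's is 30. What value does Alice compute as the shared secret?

755

Alice receives Eve's public value M = 6^14 mod 829 instead of the honest one.
6^1 ≡ 6 (mod 829)
6^2 = (6^1)^2 ≡ 6^2 = 36 ≡ 36 (mod 829)
6^4 = (6^2)^2 ≡ 36^2 = 1296 ≡ 467 (mod 829)
6^8 = (6^4)^2 ≡ 467^2 = 218089 ≡ 62 (mod 829)
6^14 = 6^8 · 6^4 · 6^2 ≡ 62 · 467 · 36 ≡ 291 (mod 829).
So M = 291. Alice computes K = M^18 mod 829.
291^1 ≡ 291 (mod 829)
291^2 = (291^1)^2 ≡ 291^2 = 84681 ≡ 123 (mod 829)
291^4 = (291^2)^2 ≡ 123^2 = 15129 ≡ 207 (mod 829)
291^8 = (291^4)^2 ≡ 207^2 = 42849 ≡ 570 (mod 829)
291^16 = (291^8)^2 ≡ 570^2 = 324900 ≡ 761 (mod 829)
291^18 = 291^16 · 291^2 ≡ 761 · 123 ≡ 755 (mod 829).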